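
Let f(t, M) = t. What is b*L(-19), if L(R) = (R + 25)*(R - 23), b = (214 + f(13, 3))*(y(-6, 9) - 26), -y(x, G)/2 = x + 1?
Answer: 915264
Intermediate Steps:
y(x, G) = -2 - 2*x (y(x, G) = -2*(x + 1) = -2*(1 + x) = -2 - 2*x)
b = -3632 (b = (214 + 13)*((-2 - 2*(-6)) - 26) = 227*((-2 + 12) - 26) = 227*(10 - 26) = 227*(-16) = -3632)
L(R) = (-23 + R)*(25 + R) (L(R) = (25 + R)*(-23 + R) = (-23 + R)*(25 + R))
b*L(-19) = -3632*(-575 + (-19)² + 2*(-19)) = -3632*(-575 + 361 - 38) = -3632*(-252) = 915264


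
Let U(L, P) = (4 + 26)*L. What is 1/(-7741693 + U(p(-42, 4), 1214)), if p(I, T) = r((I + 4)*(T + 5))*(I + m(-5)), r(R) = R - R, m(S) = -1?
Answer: -1/7741693 ≈ -1.2917e-7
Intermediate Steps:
r(R) = 0
p(I, T) = 0 (p(I, T) = 0*(I - 1) = 0*(-1 + I) = 0)
U(L, P) = 30*L
1/(-7741693 + U(p(-42, 4), 1214)) = 1/(-7741693 + 30*0) = 1/(-7741693 + 0) = 1/(-7741693) = -1/7741693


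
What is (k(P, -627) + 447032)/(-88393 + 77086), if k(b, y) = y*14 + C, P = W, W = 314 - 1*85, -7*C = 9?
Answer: -3067769/79149 ≈ -38.759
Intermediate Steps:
C = -9/7 (C = -⅐*9 = -9/7 ≈ -1.2857)
W = 229 (W = 314 - 85 = 229)
P = 229
k(b, y) = -9/7 + 14*y (k(b, y) = y*14 - 9/7 = 14*y - 9/7 = -9/7 + 14*y)
(k(P, -627) + 447032)/(-88393 + 77086) = ((-9/7 + 14*(-627)) + 447032)/(-88393 + 77086) = ((-9/7 - 8778) + 447032)/(-11307) = (-61455/7 + 447032)*(-1/11307) = (3067769/7)*(-1/11307) = -3067769/79149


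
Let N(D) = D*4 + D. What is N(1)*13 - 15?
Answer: 50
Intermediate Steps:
N(D) = 5*D (N(D) = 4*D + D = 5*D)
N(1)*13 - 15 = (5*1)*13 - 15 = 5*13 - 15 = 65 - 15 = 50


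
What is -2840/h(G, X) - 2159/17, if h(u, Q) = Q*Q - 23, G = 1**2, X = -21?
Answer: -27963/209 ≈ -133.79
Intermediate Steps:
G = 1
h(u, Q) = -23 + Q**2 (h(u, Q) = Q**2 - 23 = -23 + Q**2)
-2840/h(G, X) - 2159/17 = -2840/(-23 + (-21)**2) - 2159/17 = -2840/(-23 + 441) - 2159*1/17 = -2840/418 - 127 = -2840*1/418 - 127 = -1420/209 - 127 = -27963/209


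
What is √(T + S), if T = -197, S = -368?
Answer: I*√565 ≈ 23.77*I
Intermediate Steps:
√(T + S) = √(-197 - 368) = √(-565) = I*√565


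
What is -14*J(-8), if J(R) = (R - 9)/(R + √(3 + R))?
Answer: -1904/69 - 238*I*√5/69 ≈ -27.594 - 7.7128*I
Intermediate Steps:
J(R) = (-9 + R)/(R + √(3 + R))
-14*J(-8) = -14*(-9 - 8)/(-8 + √(3 - 8)) = -14*(-17)/(-8 + √(-5)) = -14*(-17)/(-8 + I*√5) = -(-238)/(-8 + I*√5) = 238/(-8 + I*√5)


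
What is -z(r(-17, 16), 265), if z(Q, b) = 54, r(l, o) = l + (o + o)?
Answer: -54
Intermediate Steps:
r(l, o) = l + 2*o
-z(r(-17, 16), 265) = -1*54 = -54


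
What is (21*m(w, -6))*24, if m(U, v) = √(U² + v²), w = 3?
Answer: 1512*√5 ≈ 3380.9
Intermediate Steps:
(21*m(w, -6))*24 = (21*√(3² + (-6)²))*24 = (21*√(9 + 36))*24 = (21*√45)*24 = (21*(3*√5))*24 = (63*√5)*24 = 1512*√5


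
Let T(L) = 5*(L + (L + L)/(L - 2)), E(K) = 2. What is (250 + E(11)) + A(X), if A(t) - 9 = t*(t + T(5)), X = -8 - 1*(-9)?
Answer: 911/3 ≈ 303.67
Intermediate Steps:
X = 1 (X = -8 + 9 = 1)
T(L) = 5*L + 10*L/(-2 + L) (T(L) = 5*(L + (2*L)/(-2 + L)) = 5*(L + 2*L/(-2 + L)) = 5*L + 10*L/(-2 + L))
A(t) = 9 + t*(125/3 + t) (A(t) = 9 + t*(t + 5*5²/(-2 + 5)) = 9 + t*(t + 5*25/3) = 9 + t*(t + 5*25*(⅓)) = 9 + t*(t + 125/3) = 9 + t*(125/3 + t))
(250 + E(11)) + A(X) = (250 + 2) + (9 + 1² + (125/3)*1) = 252 + (9 + 1 + 125/3) = 252 + 155/3 = 911/3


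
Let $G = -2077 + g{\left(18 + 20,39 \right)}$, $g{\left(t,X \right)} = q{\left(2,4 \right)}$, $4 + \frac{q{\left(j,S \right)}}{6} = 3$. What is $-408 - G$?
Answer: $1675$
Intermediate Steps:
$q{\left(j,S \right)} = -6$ ($q{\left(j,S \right)} = -24 + 6 \cdot 3 = -24 + 18 = -6$)
$g{\left(t,X \right)} = -6$
$G = -2083$ ($G = -2077 - 6 = -2083$)
$-408 - G = -408 - -2083 = -408 + 2083 = 1675$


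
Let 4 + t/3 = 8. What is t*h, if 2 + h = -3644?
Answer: -43752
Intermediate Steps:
h = -3646 (h = -2 - 3644 = -3646)
t = 12 (t = -12 + 3*8 = -12 + 24 = 12)
t*h = 12*(-3646) = -43752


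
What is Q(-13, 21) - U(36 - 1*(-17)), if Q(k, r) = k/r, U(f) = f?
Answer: -1126/21 ≈ -53.619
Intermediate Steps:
Q(-13, 21) - U(36 - 1*(-17)) = -13/21 - (36 - 1*(-17)) = -13*1/21 - (36 + 17) = -13/21 - 1*53 = -13/21 - 53 = -1126/21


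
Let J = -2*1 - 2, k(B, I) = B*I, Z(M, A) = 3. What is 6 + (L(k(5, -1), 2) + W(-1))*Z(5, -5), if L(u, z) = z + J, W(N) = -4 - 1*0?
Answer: -12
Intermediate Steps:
W(N) = -4 (W(N) = -4 + 0 = -4)
J = -4 (J = -2 - 2 = -4)
L(u, z) = -4 + z (L(u, z) = z - 4 = -4 + z)
6 + (L(k(5, -1), 2) + W(-1))*Z(5, -5) = 6 + ((-4 + 2) - 4)*3 = 6 + (-2 - 4)*3 = 6 - 6*3 = 6 - 18 = -12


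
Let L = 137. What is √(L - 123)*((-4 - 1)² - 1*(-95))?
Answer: 120*√14 ≈ 449.00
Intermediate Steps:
√(L - 123)*((-4 - 1)² - 1*(-95)) = √(137 - 123)*((-4 - 1)² - 1*(-95)) = √14*((-5)² + 95) = √14*(25 + 95) = √14*120 = 120*√14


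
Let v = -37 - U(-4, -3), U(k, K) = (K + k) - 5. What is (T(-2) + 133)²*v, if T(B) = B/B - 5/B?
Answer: -1863225/4 ≈ -4.6581e+5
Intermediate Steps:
T(B) = 1 - 5/B
U(k, K) = -5 + K + k
v = -25 (v = -37 - (-5 - 3 - 4) = -37 - 1*(-12) = -37 + 12 = -25)
(T(-2) + 133)²*v = ((-5 - 2)/(-2) + 133)²*(-25) = (-½*(-7) + 133)²*(-25) = (7/2 + 133)²*(-25) = (273/2)²*(-25) = (74529/4)*(-25) = -1863225/4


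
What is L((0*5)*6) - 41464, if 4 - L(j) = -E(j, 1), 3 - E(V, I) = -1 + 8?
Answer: -41464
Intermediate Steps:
E(V, I) = -4 (E(V, I) = 3 - (-1 + 8) = 3 - 1*7 = 3 - 7 = -4)
L(j) = 0 (L(j) = 4 - (-1)*(-4) = 4 - 1*4 = 4 - 4 = 0)
L((0*5)*6) - 41464 = 0 - 41464 = -41464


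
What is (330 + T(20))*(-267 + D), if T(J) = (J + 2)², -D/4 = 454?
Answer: -1695562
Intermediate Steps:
D = -1816 (D = -4*454 = -1816)
T(J) = (2 + J)²
(330 + T(20))*(-267 + D) = (330 + (2 + 20)²)*(-267 - 1816) = (330 + 22²)*(-2083) = (330 + 484)*(-2083) = 814*(-2083) = -1695562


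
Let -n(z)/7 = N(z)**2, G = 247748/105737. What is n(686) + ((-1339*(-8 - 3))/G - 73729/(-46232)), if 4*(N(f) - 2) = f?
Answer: -585373521374691/2863471384 ≈ -2.0443e+5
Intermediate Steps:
G = 247748/105737 (G = 247748*(1/105737) = 247748/105737 ≈ 2.3431)
N(f) = 2 + f/4
n(z) = -7*(2 + z/4)**2
n(686) + ((-1339*(-8 - 3))/G - 73729/(-46232)) = -7*(8 + 686)**2/16 + ((-1339*(-8 - 3))/(247748/105737) - 73729/(-46232)) = -7/16*694**2 + (-1339*(-11)*(105737/247748) - 73729*(-1/46232)) = -7/16*481636 + (14729*(105737/247748) + 73729/46232) = -842863/4 + (1557400273/247748 + 73729/46232) = -842863/4 + 18004998908407/2863471384 = -585373521374691/2863471384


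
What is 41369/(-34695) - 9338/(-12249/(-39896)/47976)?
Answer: -68901970670806249/47219895 ≈ -1.4592e+9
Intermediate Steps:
41369/(-34695) - 9338/(-12249/(-39896)/47976) = 41369*(-1/34695) - 9338/(-12249*(-1/39896)*(1/47976)) = -41369/34695 - 9338/((12249/39896)*(1/47976)) = -41369/34695 - 9338/4083/638016832 = -41369/34695 - 9338*638016832/4083 = -41369/34695 - 5957801177216/4083 = -68901970670806249/47219895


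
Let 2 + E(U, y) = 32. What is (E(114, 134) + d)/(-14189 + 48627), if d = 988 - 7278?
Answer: -3130/17219 ≈ -0.18178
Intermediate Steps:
E(U, y) = 30 (E(U, y) = -2 + 32 = 30)
d = -6290
(E(114, 134) + d)/(-14189 + 48627) = (30 - 6290)/(-14189 + 48627) = -6260/34438 = -6260*1/34438 = -3130/17219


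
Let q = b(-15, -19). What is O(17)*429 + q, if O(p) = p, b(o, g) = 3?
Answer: 7296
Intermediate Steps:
q = 3
O(17)*429 + q = 17*429 + 3 = 7293 + 3 = 7296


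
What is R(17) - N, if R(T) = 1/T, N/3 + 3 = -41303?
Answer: 2106607/17 ≈ 1.2392e+5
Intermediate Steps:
N = -123918 (N = -9 + 3*(-41303) = -9 - 123909 = -123918)
R(17) - N = 1/17 - 1*(-123918) = 1/17 + 123918 = 2106607/17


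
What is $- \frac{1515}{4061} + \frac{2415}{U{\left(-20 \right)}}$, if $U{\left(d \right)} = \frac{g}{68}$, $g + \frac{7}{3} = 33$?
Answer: $\frac{21745140}{4061} \approx 5354.6$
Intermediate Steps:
$g = \frac{92}{3}$ ($g = - \frac{7}{3} + 33 = \frac{92}{3} \approx 30.667$)
$U{\left(d \right)} = \frac{23}{51}$ ($U{\left(d \right)} = \frac{92}{3 \cdot 68} = \frac{92}{3} \cdot \frac{1}{68} = \frac{23}{51}$)
$- \frac{1515}{4061} + \frac{2415}{U{\left(-20 \right)}} = - \frac{1515}{4061} + \frac{2415}{\frac{23}{51}} = \left(-1515\right) \frac{1}{4061} + 2415 \cdot \frac{51}{23} = - \frac{1515}{4061} + 5355 = \frac{21745140}{4061}$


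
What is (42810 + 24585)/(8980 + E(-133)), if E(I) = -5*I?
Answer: 4493/643 ≈ 6.9876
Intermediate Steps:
(42810 + 24585)/(8980 + E(-133)) = (42810 + 24585)/(8980 - 5*(-133)) = 67395/(8980 + 665) = 67395/9645 = 67395*(1/9645) = 4493/643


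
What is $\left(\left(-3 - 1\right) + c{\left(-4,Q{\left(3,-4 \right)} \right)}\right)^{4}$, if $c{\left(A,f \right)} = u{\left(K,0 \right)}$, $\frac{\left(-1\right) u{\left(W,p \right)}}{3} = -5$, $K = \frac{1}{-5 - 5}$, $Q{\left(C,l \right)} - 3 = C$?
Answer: $14641$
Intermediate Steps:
$Q{\left(C,l \right)} = 3 + C$
$K = - \frac{1}{10}$ ($K = \frac{1}{-10} = - \frac{1}{10} \approx -0.1$)
$u{\left(W,p \right)} = 15$ ($u{\left(W,p \right)} = \left(-3\right) \left(-5\right) = 15$)
$c{\left(A,f \right)} = 15$
$\left(\left(-3 - 1\right) + c{\left(-4,Q{\left(3,-4 \right)} \right)}\right)^{4} = \left(\left(-3 - 1\right) + 15\right)^{4} = \left(-4 + 15\right)^{4} = 11^{4} = 14641$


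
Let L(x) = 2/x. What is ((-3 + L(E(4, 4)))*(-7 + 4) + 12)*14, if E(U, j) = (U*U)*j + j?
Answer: 4977/17 ≈ 292.76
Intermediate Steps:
E(U, j) = j + j*U² (E(U, j) = U²*j + j = j*U² + j = j + j*U²)
((-3 + L(E(4, 4)))*(-7 + 4) + 12)*14 = ((-3 + 2/((4*(1 + 4²))))*(-7 + 4) + 12)*14 = ((-3 + 2/((4*(1 + 16))))*(-3) + 12)*14 = ((-3 + 2/((4*17)))*(-3) + 12)*14 = ((-3 + 2/68)*(-3) + 12)*14 = ((-3 + 2*(1/68))*(-3) + 12)*14 = ((-3 + 1/34)*(-3) + 12)*14 = (-101/34*(-3) + 12)*14 = (303/34 + 12)*14 = (711/34)*14 = 4977/17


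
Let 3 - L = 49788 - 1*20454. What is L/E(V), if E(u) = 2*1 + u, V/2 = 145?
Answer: -29331/292 ≈ -100.45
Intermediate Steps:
V = 290 (V = 2*145 = 290)
L = -29331 (L = 3 - (49788 - 1*20454) = 3 - (49788 - 20454) = 3 - 1*29334 = 3 - 29334 = -29331)
E(u) = 2 + u
L/E(V) = -29331/(2 + 290) = -29331/292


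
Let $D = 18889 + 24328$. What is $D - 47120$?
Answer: $-3903$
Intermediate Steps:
$D = 43217$
$D - 47120 = 43217 - 47120 = -3903$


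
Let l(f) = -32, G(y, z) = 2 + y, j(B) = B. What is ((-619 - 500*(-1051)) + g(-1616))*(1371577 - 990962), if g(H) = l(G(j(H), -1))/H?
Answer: 20177536524545/101 ≈ 1.9978e+11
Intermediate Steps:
g(H) = -32/H
((-619 - 500*(-1051)) + g(-1616))*(1371577 - 990962) = ((-619 - 500*(-1051)) - 32/(-1616))*(1371577 - 990962) = ((-619 + 525500) - 32*(-1/1616))*380615 = (524881 + 2/101)*380615 = (53012983/101)*380615 = 20177536524545/101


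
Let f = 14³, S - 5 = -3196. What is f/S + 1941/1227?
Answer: 942281/1305119 ≈ 0.72199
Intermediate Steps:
S = -3191 (S = 5 - 3196 = -3191)
f = 2744
f/S + 1941/1227 = 2744/(-3191) + 1941/1227 = 2744*(-1/3191) + 1941*(1/1227) = -2744/3191 + 647/409 = 942281/1305119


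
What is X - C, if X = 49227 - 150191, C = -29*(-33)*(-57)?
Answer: -46415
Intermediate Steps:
C = -54549 (C = 957*(-57) = -54549)
X = -100964
X - C = -100964 - 1*(-54549) = -100964 + 54549 = -46415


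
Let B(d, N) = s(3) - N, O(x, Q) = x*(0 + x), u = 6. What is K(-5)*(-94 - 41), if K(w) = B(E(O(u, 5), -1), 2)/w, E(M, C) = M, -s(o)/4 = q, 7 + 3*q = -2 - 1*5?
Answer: 450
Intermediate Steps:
q = -14/3 (q = -7/3 + (-2 - 1*5)/3 = -7/3 + (-2 - 5)/3 = -7/3 + (⅓)*(-7) = -7/3 - 7/3 = -14/3 ≈ -4.6667)
O(x, Q) = x² (O(x, Q) = x*x = x²)
s(o) = 56/3 (s(o) = -4*(-14/3) = 56/3)
B(d, N) = 56/3 - N
K(w) = 50/(3*w) (K(w) = (56/3 - 1*2)/w = (56/3 - 2)/w = 50/(3*w))
K(-5)*(-94 - 41) = ((50/3)/(-5))*(-94 - 41) = ((50/3)*(-⅕))*(-135) = -10/3*(-135) = 450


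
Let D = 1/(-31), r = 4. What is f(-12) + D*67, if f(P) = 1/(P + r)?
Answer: -567/248 ≈ -2.2863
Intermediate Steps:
D = -1/31 ≈ -0.032258
f(P) = 1/(4 + P) (f(P) = 1/(P + 4) = 1/(4 + P))
f(-12) + D*67 = 1/(4 - 12) - 1/31*67 = 1/(-8) - 67/31 = -1/8 - 67/31 = -567/248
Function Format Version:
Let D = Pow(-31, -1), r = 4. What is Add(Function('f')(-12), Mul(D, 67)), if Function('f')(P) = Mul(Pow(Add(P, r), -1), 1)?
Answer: Rational(-567, 248) ≈ -2.2863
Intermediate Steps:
D = Rational(-1, 31) ≈ -0.032258
Function('f')(P) = Pow(Add(4, P), -1) (Function('f')(P) = Mul(Pow(Add(P, 4), -1), 1) = Mul(Pow(Add(4, P), -1), 1) = Pow(Add(4, P), -1))
Add(Function('f')(-12), Mul(D, 67)) = Add(Pow(Add(4, -12), -1), Mul(Rational(-1, 31), 67)) = Add(Pow(-8, -1), Rational(-67, 31)) = Add(Rational(-1, 8), Rational(-67, 31)) = Rational(-567, 248)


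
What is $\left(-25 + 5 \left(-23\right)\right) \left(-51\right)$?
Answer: $7140$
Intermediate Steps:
$\left(-25 + 5 \left(-23\right)\right) \left(-51\right) = \left(-25 - 115\right) \left(-51\right) = \left(-140\right) \left(-51\right) = 7140$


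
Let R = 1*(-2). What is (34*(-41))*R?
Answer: 2788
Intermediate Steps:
R = -2
(34*(-41))*R = (34*(-41))*(-2) = -1394*(-2) = 2788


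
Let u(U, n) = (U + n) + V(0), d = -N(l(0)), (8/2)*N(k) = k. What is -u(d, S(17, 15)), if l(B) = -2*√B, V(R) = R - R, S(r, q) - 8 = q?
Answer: -23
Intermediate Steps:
S(r, q) = 8 + q
V(R) = 0
N(k) = k/4
d = 0 (d = -(-2*√0)/4 = -(-2*0)/4 = -0/4 = -1*0 = 0)
u(U, n) = U + n (u(U, n) = (U + n) + 0 = U + n)
-u(d, S(17, 15)) = -(0 + (8 + 15)) = -(0 + 23) = -1*23 = -23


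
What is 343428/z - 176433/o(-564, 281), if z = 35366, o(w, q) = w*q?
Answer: 10111262105/934157524 ≈ 10.824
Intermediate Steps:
o(w, q) = q*w
343428/z - 176433/o(-564, 281) = 343428/35366 - 176433/(281*(-564)) = 343428*(1/35366) - 176433/(-158484) = 171714/17683 - 176433*(-1/158484) = 171714/17683 + 58811/52828 = 10111262105/934157524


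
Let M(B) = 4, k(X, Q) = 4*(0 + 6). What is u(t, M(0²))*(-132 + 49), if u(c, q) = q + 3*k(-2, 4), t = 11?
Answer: -6308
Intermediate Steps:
k(X, Q) = 24 (k(X, Q) = 4*6 = 24)
u(c, q) = 72 + q (u(c, q) = q + 3*24 = q + 72 = 72 + q)
u(t, M(0²))*(-132 + 49) = (72 + 4)*(-132 + 49) = 76*(-83) = -6308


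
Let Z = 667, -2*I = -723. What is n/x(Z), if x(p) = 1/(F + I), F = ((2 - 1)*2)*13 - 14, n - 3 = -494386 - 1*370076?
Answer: -645750873/2 ≈ -3.2288e+8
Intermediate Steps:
I = 723/2 (I = -1/2*(-723) = 723/2 ≈ 361.50)
n = -864459 (n = 3 + (-494386 - 1*370076) = 3 + (-494386 - 370076) = 3 - 864462 = -864459)
F = 12 (F = (1*2)*13 - 14 = 2*13 - 14 = 26 - 14 = 12)
x(p) = 2/747 (x(p) = 1/(12 + 723/2) = 1/(747/2) = 2/747)
n/x(Z) = -864459/2/747 = -864459*747/2 = -645750873/2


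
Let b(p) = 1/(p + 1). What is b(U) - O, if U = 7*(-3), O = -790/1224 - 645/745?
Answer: 333109/227970 ≈ 1.4612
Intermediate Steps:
O = -137803/91188 (O = -790*1/1224 - 645*1/745 = -395/612 - 129/149 = -137803/91188 ≈ -1.5112)
U = -21
b(p) = 1/(1 + p)
b(U) - O = 1/(1 - 21) - 1*(-137803/91188) = 1/(-20) + 137803/91188 = -1/20 + 137803/91188 = 333109/227970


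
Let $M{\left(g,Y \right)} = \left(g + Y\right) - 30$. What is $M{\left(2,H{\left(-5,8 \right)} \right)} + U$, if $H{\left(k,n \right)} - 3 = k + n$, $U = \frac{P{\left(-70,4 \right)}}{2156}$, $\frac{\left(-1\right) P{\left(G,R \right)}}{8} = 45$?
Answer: $- \frac{11948}{539} \approx -22.167$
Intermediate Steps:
$P{\left(G,R \right)} = -360$ ($P{\left(G,R \right)} = \left(-8\right) 45 = -360$)
$U = - \frac{90}{539}$ ($U = - \frac{360}{2156} = \left(-360\right) \frac{1}{2156} = - \frac{90}{539} \approx -0.16698$)
$H{\left(k,n \right)} = 3 + k + n$ ($H{\left(k,n \right)} = 3 + \left(k + n\right) = 3 + k + n$)
$M{\left(g,Y \right)} = -30 + Y + g$ ($M{\left(g,Y \right)} = \left(Y + g\right) - 30 = -30 + Y + g$)
$M{\left(2,H{\left(-5,8 \right)} \right)} + U = \left(-30 + \left(3 - 5 + 8\right) + 2\right) - \frac{90}{539} = \left(-30 + 6 + 2\right) - \frac{90}{539} = -22 - \frac{90}{539} = - \frac{11948}{539}$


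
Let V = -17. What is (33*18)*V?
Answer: -10098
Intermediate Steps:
(33*18)*V = (33*18)*(-17) = 594*(-17) = -10098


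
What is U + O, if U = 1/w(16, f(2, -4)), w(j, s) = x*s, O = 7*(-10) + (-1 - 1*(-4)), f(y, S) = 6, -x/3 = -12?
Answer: -14471/216 ≈ -66.995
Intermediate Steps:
x = 36 (x = -3*(-12) = 36)
O = -67 (O = -70 + (-1 + 4) = -70 + 3 = -67)
w(j, s) = 36*s
U = 1/216 (U = 1/(36*6) = 1/216 ≈ 0.0046296)
U + O = 1/216 - 67 = -14471/216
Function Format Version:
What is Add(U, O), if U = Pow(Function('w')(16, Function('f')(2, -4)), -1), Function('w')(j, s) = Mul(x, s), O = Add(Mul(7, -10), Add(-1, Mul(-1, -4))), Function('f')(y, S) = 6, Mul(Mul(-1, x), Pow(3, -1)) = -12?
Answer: Rational(-14471, 216) ≈ -66.995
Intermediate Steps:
x = 36 (x = Mul(-3, -12) = 36)
O = -67 (O = Add(-70, Add(-1, 4)) = Add(-70, 3) = -67)
Function('w')(j, s) = Mul(36, s)
U = Rational(1, 216) (U = Pow(Mul(36, 6), -1) = Pow(216, -1) = Rational(1, 216) ≈ 0.0046296)
Add(U, O) = Add(Rational(1, 216), -67) = Rational(-14471, 216)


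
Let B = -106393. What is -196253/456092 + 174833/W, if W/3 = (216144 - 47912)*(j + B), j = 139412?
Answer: -116799628891037/271448972621736 ≈ -0.43028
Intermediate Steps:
W = 16664557224 (W = 3*((216144 - 47912)*(139412 - 106393)) = 3*(168232*33019) = 3*5554852408 = 16664557224)
-196253/456092 + 174833/W = -196253/456092 + 174833/16664557224 = -116799628891037/271448972621736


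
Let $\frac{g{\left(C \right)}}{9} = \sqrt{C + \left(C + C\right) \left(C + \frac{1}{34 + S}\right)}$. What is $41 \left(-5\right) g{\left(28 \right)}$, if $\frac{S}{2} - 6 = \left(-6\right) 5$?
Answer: $- 3690 \sqrt{398} \approx -73615.0$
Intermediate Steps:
$S = -48$ ($S = 12 + 2 \left(\left(-6\right) 5\right) = 12 + 2 \left(-30\right) = 12 - 60 = -48$)
$g{\left(C \right)} = 9 \sqrt{C + 2 C \left(- \frac{1}{14} + C\right)}$ ($g{\left(C \right)} = 9 \sqrt{C + \left(C + C\right) \left(C + \frac{1}{34 - 48}\right)} = 9 \sqrt{C + 2 C \left(C + \frac{1}{-14}\right)} = 9 \sqrt{C + 2 C \left(C - \frac{1}{14}\right)} = 9 \sqrt{C + 2 C \left(- \frac{1}{14} + C\right)}$)
$41 \left(-5\right) g{\left(28 \right)} = 41 \left(-5\right) \frac{9 \sqrt{14} \sqrt{28 \left(3 + 7 \cdot 28\right)}}{7} = - 205 \frac{9 \sqrt{14} \sqrt{28 \left(3 + 196\right)}}{7} = - 205 \frac{9 \sqrt{14} \sqrt{28 \cdot 199}}{7} = - 205 \frac{9 \sqrt{14} \sqrt{5572}}{7} = - 205 \frac{9 \sqrt{14} \cdot 2 \sqrt{1393}}{7} = - 205 \cdot 18 \sqrt{398} = - 3690 \sqrt{398}$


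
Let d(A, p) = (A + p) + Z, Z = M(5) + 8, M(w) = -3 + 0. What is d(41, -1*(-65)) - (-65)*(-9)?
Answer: -474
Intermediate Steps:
M(w) = -3
Z = 5 (Z = -3 + 8 = 5)
d(A, p) = 5 + A + p (d(A, p) = (A + p) + 5 = 5 + A + p)
d(41, -1*(-65)) - (-65)*(-9) = (5 + 41 - 1*(-65)) - (-65)*(-9) = (5 + 41 + 65) - 1*585 = 111 - 585 = -474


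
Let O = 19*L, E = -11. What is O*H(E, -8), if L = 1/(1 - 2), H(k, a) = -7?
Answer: 133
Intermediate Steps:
L = -1 (L = 1/(-1) = -1)
O = -19 (O = 19*(-1) = -19)
O*H(E, -8) = -19*(-7) = 133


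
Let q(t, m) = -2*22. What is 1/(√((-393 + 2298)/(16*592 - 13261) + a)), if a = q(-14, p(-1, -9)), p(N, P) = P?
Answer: -I*√70989441/56207 ≈ -0.1499*I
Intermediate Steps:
q(t, m) = -44
a = -44
1/(√((-393 + 2298)/(16*592 - 13261) + a)) = 1/(√((-393 + 2298)/(16*592 - 13261) - 44)) = 1/(√(1905/(9472 - 13261) - 44)) = 1/(√(1905/(-3789) - 44)) = 1/(√(1905*(-1/3789) - 44)) = 1/(√(-635/1263 - 44)) = 1/(√(-56207/1263)) = 1/(I*√70989441/1263) = -I*√70989441/56207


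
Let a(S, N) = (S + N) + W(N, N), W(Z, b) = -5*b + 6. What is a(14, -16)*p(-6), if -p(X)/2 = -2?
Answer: 336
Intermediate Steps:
W(Z, b) = 6 - 5*b
p(X) = 4 (p(X) = -2*(-2) = 4)
a(S, N) = 6 + S - 4*N (a(S, N) = (S + N) + (6 - 5*N) = (N + S) + (6 - 5*N) = 6 + S - 4*N)
a(14, -16)*p(-6) = (6 + 14 - 4*(-16))*4 = (6 + 14 + 64)*4 = 84*4 = 336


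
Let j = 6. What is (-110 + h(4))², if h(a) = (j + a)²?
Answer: 100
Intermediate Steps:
h(a) = (6 + a)²
(-110 + h(4))² = (-110 + (6 + 4)²)² = (-110 + 10²)² = (-110 + 100)² = (-10)² = 100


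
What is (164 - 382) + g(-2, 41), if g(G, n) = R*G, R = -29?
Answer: -160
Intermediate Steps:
g(G, n) = -29*G
(164 - 382) + g(-2, 41) = (164 - 382) - 29*(-2) = -218 + 58 = -160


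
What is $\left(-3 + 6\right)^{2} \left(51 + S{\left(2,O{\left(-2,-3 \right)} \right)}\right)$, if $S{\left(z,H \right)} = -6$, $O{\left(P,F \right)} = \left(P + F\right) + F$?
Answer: $405$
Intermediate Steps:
$O{\left(P,F \right)} = P + 2 F$ ($O{\left(P,F \right)} = \left(F + P\right) + F = P + 2 F$)
$\left(-3 + 6\right)^{2} \left(51 + S{\left(2,O{\left(-2,-3 \right)} \right)}\right) = \left(-3 + 6\right)^{2} \left(51 - 6\right) = 3^{2} \cdot 45 = 9 \cdot 45 = 405$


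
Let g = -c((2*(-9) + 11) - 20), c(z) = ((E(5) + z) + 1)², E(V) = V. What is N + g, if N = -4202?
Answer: -4643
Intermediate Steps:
c(z) = (6 + z)² (c(z) = ((5 + z) + 1)² = (6 + z)²)
g = -441 (g = -(6 + ((2*(-9) + 11) - 20))² = -(6 + ((-18 + 11) - 20))² = -(6 + (-7 - 20))² = -(6 - 27)² = -1*(-21)² = -1*441 = -441)
N + g = -4202 - 441 = -4643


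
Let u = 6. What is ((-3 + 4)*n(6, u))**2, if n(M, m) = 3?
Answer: 9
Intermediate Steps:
((-3 + 4)*n(6, u))**2 = ((-3 + 4)*3)**2 = (1*3)**2 = 3**2 = 9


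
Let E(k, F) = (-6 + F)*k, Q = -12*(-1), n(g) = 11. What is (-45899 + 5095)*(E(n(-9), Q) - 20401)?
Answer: 829749340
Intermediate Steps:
Q = 12
E(k, F) = k*(-6 + F)
(-45899 + 5095)*(E(n(-9), Q) - 20401) = (-45899 + 5095)*(11*(-6 + 12) - 20401) = -40804*(11*6 - 20401) = -40804*(66 - 20401) = -40804*(-20335) = 829749340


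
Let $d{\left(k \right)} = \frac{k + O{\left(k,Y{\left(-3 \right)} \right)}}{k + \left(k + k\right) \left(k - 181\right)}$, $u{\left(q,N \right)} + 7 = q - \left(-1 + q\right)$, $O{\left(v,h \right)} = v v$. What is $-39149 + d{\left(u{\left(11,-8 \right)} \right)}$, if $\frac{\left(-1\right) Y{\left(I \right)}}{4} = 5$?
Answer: $- \frac{14602572}{373} \approx -39149.0$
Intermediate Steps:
$Y{\left(I \right)} = -20$ ($Y{\left(I \right)} = \left(-4\right) 5 = -20$)
$O{\left(v,h \right)} = v^{2}$
$u{\left(q,N \right)} = -6$ ($u{\left(q,N \right)} = -7 + \left(q - \left(-1 + q\right)\right) = -7 + 1 = -6$)
$d{\left(k \right)} = \frac{k + k^{2}}{k + 2 k \left(-181 + k\right)}$ ($d{\left(k \right)} = \frac{k + k^{2}}{k + \left(k + k\right) \left(k - 181\right)} = \frac{k + k^{2}}{k + 2 k \left(-181 + k\right)}$)
$-39149 + d{\left(u{\left(11,-8 \right)} \right)} = -39149 + \frac{1 - 6}{-361 + 2 \left(-6\right)} = -39149 + \frac{1}{-361 - 12} \left(-5\right) = -39149 + \frac{1}{-373} \left(-5\right) = -39149 - - \frac{5}{373} = -39149 + \frac{5}{373} = - \frac{14602572}{373}$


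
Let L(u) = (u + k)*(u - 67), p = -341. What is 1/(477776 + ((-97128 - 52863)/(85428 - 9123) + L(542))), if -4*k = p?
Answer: 101740/78921527377 ≈ 1.2891e-6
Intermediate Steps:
k = 341/4 (k = -1/4*(-341) = 341/4 ≈ 85.250)
L(u) = (-67 + u)*(341/4 + u) (L(u) = (u + 341/4)*(u - 67) = (341/4 + u)*(-67 + u) = (-67 + u)*(341/4 + u))
1/(477776 + ((-97128 - 52863)/(85428 - 9123) + L(542))) = 1/(477776 + ((-97128 - 52863)/(85428 - 9123) + (-22847/4 + 542**2 + (73/4)*542))) = 1/(477776 + (-149991/76305 + (-22847/4 + 293764 + 19783/2))) = 1/(477776 + (-149991*1/76305 + 1191775/4)) = 1/(477776 + (-49997/25435 + 1191775/4)) = 1/(477776 + 30312597137/101740) = 1/(78921527377/101740) = 101740/78921527377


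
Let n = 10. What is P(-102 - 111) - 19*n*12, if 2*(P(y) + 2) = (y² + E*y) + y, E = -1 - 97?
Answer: 30733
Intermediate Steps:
E = -98
P(y) = -2 + y²/2 - 97*y/2 (P(y) = -2 + ((y² - 98*y) + y)/2 = -2 + (y² - 97*y)/2 = -2 + (y²/2 - 97*y/2) = -2 + y²/2 - 97*y/2)
P(-102 - 111) - 19*n*12 = (-2 + (-102 - 111)²/2 - 97*(-102 - 111)/2) - 19*10*12 = (-2 + (½)*(-213)² - 97/2*(-213)) - 190*12 = (-2 + (½)*45369 + 20661/2) - 1*2280 = (-2 + 45369/2 + 20661/2) - 2280 = 33013 - 2280 = 30733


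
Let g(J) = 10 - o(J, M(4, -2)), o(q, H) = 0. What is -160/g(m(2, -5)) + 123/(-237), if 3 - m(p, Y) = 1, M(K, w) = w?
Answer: -1305/79 ≈ -16.519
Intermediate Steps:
m(p, Y) = 2 (m(p, Y) = 3 - 1*1 = 3 - 1 = 2)
g(J) = 10 (g(J) = 10 - 1*0 = 10 + 0 = 10)
-160/g(m(2, -5)) + 123/(-237) = -160/10 + 123/(-237) = -160*⅒ + 123*(-1/237) = -16 - 41/79 = -1305/79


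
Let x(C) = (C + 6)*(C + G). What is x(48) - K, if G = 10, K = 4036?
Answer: -904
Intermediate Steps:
x(C) = (6 + C)*(10 + C) (x(C) = (C + 6)*(C + 10) = (6 + C)*(10 + C))
x(48) - K = (60 + 48² + 16*48) - 1*4036 = (60 + 2304 + 768) - 4036 = 3132 - 4036 = -904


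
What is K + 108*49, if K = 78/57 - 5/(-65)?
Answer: 1307481/247 ≈ 5293.4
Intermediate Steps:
K = 357/247 (K = 78*(1/57) - 5*(-1/65) = 26/19 + 1/13 = 357/247 ≈ 1.4453)
K + 108*49 = 357/247 + 108*49 = 357/247 + 5292 = 1307481/247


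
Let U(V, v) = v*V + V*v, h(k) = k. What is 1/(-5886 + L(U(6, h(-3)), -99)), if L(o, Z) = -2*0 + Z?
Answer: -1/5985 ≈ -0.00016708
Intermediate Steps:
U(V, v) = 2*V*v (U(V, v) = V*v + V*v = 2*V*v)
L(o, Z) = Z (L(o, Z) = 0 + Z = Z)
1/(-5886 + L(U(6, h(-3)), -99)) = 1/(-5886 - 99) = 1/(-5985) = -1/5985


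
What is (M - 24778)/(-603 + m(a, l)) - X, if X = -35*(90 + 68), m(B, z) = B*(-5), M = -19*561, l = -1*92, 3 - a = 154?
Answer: 805123/152 ≈ 5296.9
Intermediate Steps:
a = -151 (a = 3 - 1*154 = 3 - 154 = -151)
l = -92
M = -10659
m(B, z) = -5*B
X = -5530 (X = -35*158 = -5530)
(M - 24778)/(-603 + m(a, l)) - X = (-10659 - 24778)/(-603 - 5*(-151)) - 1*(-5530) = -35437/(-603 + 755) + 5530 = -35437/152 + 5530 = 805123/152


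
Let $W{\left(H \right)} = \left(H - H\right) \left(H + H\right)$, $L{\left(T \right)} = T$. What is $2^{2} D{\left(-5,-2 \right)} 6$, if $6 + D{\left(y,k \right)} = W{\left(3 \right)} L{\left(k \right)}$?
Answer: $-144$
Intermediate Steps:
$W{\left(H \right)} = 0$ ($W{\left(H \right)} = 0 \cdot 2 H = 0$)
$D{\left(y,k \right)} = -6$ ($D{\left(y,k \right)} = -6 + 0 k = -6 + 0 = -6$)
$2^{2} D{\left(-5,-2 \right)} 6 = 2^{2} \left(-6\right) 6 = 4 \left(-6\right) 6 = \left(-24\right) 6 = -144$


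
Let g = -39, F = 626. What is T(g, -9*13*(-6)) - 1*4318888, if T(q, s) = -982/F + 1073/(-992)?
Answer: -1340998271369/310496 ≈ -4.3189e+6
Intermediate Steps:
T(q, s) = -822921/310496 (T(q, s) = -982/626 + 1073/(-992) = -982*1/626 + 1073*(-1/992) = -491/313 - 1073/992 = -822921/310496)
T(g, -9*13*(-6)) - 1*4318888 = -822921/310496 - 1*4318888 = -822921/310496 - 4318888 = -1340998271369/310496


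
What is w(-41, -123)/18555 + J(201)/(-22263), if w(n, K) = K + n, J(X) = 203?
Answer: -2472599/137696655 ≈ -0.017957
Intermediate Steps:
w(-41, -123)/18555 + J(201)/(-22263) = (-123 - 41)/18555 + 203/(-22263) = -164*1/18555 + 203*(-1/22263) = -164/18555 - 203/22263 = -2472599/137696655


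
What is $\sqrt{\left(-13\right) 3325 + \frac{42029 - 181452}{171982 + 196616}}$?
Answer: $\frac{i \sqrt{5872793781271854}}{368598} \approx 207.91 i$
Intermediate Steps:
$\sqrt{\left(-13\right) 3325 + \frac{42029 - 181452}{171982 + 196616}} = \sqrt{-43225 - \frac{139423}{368598}} = \sqrt{- \frac{15932787973}{368598}} = \frac{i \sqrt{5872793781271854}}{368598}$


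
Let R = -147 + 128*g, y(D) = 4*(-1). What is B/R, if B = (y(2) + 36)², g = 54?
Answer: 1024/6765 ≈ 0.15137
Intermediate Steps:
y(D) = -4
R = 6765 (R = -147 + 128*54 = -147 + 6912 = 6765)
B = 1024 (B = (-4 + 36)² = 32² = 1024)
B/R = 1024/6765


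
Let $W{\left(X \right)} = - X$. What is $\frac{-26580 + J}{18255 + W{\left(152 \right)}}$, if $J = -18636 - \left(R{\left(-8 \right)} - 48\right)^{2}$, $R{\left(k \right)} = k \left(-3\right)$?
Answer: $- \frac{45792}{18103} \approx -2.5295$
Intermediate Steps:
$R{\left(k \right)} = - 3 k$
$J = -19212$ ($J = -18636 - \left(\left(-3\right) \left(-8\right) - 48\right)^{2} = -18636 - \left(24 - 48\right)^{2} = -18636 - \left(-24\right)^{2} = -18636 - 576 = -19212$)
$\frac{-26580 + J}{18255 + W{\left(152 \right)}} = \frac{-26580 - 19212}{18255 - 152} = - \frac{45792}{18255 - 152} = - \frac{45792}{18103}$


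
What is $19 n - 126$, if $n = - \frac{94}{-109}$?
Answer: $- \frac{11948}{109} \approx -109.61$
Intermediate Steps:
$n = \frac{94}{109}$ ($n = \left(-94\right) \left(- \frac{1}{109}\right) = \frac{94}{109} \approx 0.86238$)
$19 n - 126 = 19 \cdot \frac{94}{109} - 126 = \frac{1786}{109} - 126 = - \frac{11948}{109}$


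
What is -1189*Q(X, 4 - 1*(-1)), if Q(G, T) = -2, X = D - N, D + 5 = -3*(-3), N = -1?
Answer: 2378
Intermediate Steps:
D = 4 (D = -5 - 3*(-3) = -5 + 9 = 4)
X = 5 (X = 4 - 1*(-1) = 4 + 1 = 5)
-1189*Q(X, 4 - 1*(-1)) = -1189*(-2) = 2378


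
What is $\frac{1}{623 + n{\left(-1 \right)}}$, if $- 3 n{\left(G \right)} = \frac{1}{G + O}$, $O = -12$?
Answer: $\frac{39}{24298} \approx 0.0016051$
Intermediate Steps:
$n{\left(G \right)} = - \frac{1}{3 \left(-12 + G\right)}$ ($n{\left(G \right)} = - \frac{1}{3 \left(G - 12\right)} = - \frac{1}{3 \left(-12 + G\right)}$)
$\frac{1}{623 + n{\left(-1 \right)}} = \frac{1}{623 - \frac{1}{-36 + 3 \left(-1\right)}} = \frac{1}{623 - \frac{1}{-36 - 3}} = \frac{1}{623 - \frac{1}{-39}} = \frac{1}{623 - - \frac{1}{39}} = \frac{1}{623 + \frac{1}{39}} = \frac{1}{\frac{24298}{39}} = \frac{39}{24298}$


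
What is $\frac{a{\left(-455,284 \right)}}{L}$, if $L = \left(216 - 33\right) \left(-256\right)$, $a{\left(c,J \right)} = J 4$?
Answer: $- \frac{71}{2928} \approx -0.024249$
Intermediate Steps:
$a{\left(c,J \right)} = 4 J$
$L = -46848$ ($L = 183 \left(-256\right) = -46848$)
$\frac{a{\left(-455,284 \right)}}{L} = \frac{4 \cdot 284}{-46848} = 1136 \left(- \frac{1}{46848}\right) = - \frac{71}{2928}$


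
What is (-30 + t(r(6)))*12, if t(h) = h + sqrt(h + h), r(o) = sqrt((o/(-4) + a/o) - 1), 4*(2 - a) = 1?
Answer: -360 + I*sqrt(318) + 2*(-53)**(1/4)*6**(3/4) ≈ -345.37 + 32.461*I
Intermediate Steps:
a = 7/4 (a = 2 - 1/4*1 = 2 - 1/4 = 7/4 ≈ 1.7500)
r(o) = sqrt(-1 - o/4 + 7/(4*o)) (r(o) = sqrt((o/(-4) + 7/(4*o)) - 1) = sqrt((o*(-1/4) + 7/(4*o)) - 1) = sqrt((-o/4 + 7/(4*o)) - 1) = sqrt(-1 - o/4 + 7/(4*o)))
t(h) = h + sqrt(2)*sqrt(h) (t(h) = h + sqrt(2*h) = h + sqrt(2)*sqrt(h))
(-30 + t(r(6)))*12 = (-30 + (sqrt(-4 - 1*6 + 7/6)/2 + sqrt(2)*sqrt(sqrt(-4 - 1*6 + 7/6)/2)))*12 = (-30 + (sqrt(-4 - 6 + 7*(1/6))/2 + sqrt(2)*sqrt(sqrt(-4 - 6 + 7*(1/6))/2)))*12 = (-30 + (sqrt(-4 - 6 + 7/6)/2 + sqrt(2)*sqrt(sqrt(-4 - 6 + 7/6)/2)))*12 = (-30 + (sqrt(-53/6)/2 + sqrt(2)*sqrt(sqrt(-53/6)/2)))*12 = (-30 + ((I*sqrt(318)/6)/2 + sqrt(2)*sqrt((I*sqrt(318)/6)/2)))*12 = (-30 + (I*sqrt(318)/12 + sqrt(2)*sqrt(I*sqrt(318)/12)))*12 = (-30 + (I*sqrt(318)/12 + sqrt(2)*(3**(3/4)*106**(1/4)*sqrt(I)/6)))*12 = (-30 + (I*sqrt(318)/12 + 6**(3/4)*53**(1/4)*sqrt(I)/6))*12 = (-30 + I*sqrt(318)/12 + 6**(3/4)*53**(1/4)*sqrt(I)/6)*12 = -360 + I*sqrt(318) + 2*6**(3/4)*53**(1/4)*sqrt(I)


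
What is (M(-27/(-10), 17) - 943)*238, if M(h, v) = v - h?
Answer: -1105153/5 ≈ -2.2103e+5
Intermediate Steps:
(M(-27/(-10), 17) - 943)*238 = ((17 - (-27)/(-10)) - 943)*238 = ((17 - (-27)*(-1)/10) - 943)*238 = ((17 - 1*27/10) - 943)*238 = ((17 - 27/10) - 943)*238 = (143/10 - 943)*238 = -9287/10*238 = -1105153/5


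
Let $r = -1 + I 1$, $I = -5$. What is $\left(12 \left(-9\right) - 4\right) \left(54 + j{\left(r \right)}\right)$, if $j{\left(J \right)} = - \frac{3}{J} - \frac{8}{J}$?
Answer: $- \frac{18760}{3} \approx -6253.3$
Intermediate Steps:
$r = -6$ ($r = -1 - 5 = -6$)
$j{\left(J \right)} = - \frac{11}{J}$
$\left(12 \left(-9\right) - 4\right) \left(54 + j{\left(r \right)}\right) = \left(12 \left(-9\right) - 4\right) \left(54 - \frac{11}{-6}\right) = \left(-108 - 4\right) \left(54 - - \frac{11}{6}\right) = - 112 \left(54 + \frac{11}{6}\right) = \left(-112\right) \frac{335}{6} = - \frac{18760}{3}$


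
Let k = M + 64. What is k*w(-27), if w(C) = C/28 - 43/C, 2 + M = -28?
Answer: 8075/378 ≈ 21.362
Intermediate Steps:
M = -30 (M = -2 - 28 = -30)
k = 34 (k = -30 + 64 = 34)
w(C) = -43/C + C/28 (w(C) = C*(1/28) - 43/C = C/28 - 43/C = -43/C + C/28)
k*w(-27) = 34*(-43/(-27) + (1/28)*(-27)) = 34*(-43*(-1/27) - 27/28) = 34*(43/27 - 27/28) = 34*(475/756) = 8075/378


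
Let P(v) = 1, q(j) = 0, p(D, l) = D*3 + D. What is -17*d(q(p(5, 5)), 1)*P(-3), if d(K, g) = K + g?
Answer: -17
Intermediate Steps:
p(D, l) = 4*D (p(D, l) = 3*D + D = 4*D)
-17*d(q(p(5, 5)), 1)*P(-3) = -17*(0 + 1) = -17*1 = -17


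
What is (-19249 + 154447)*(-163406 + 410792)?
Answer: 33446092428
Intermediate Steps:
(-19249 + 154447)*(-163406 + 410792) = 135198*247386 = 33446092428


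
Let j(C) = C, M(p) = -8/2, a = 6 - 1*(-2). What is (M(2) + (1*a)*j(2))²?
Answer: 144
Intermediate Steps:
a = 8 (a = 6 + 2 = 8)
M(p) = -4 (M(p) = -8*½ = -4)
(M(2) + (1*a)*j(2))² = (-4 + (1*8)*2)² = (-4 + 8*2)² = (-4 + 16)² = 12² = 144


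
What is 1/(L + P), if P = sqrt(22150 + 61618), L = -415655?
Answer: -415655/172768995257 - 2*sqrt(20942)/172768995257 ≈ -2.4075e-6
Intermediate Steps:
P = 2*sqrt(20942) (P = sqrt(83768) = 2*sqrt(20942) ≈ 289.43)
1/(L + P) = 1/(-415655 + 2*sqrt(20942))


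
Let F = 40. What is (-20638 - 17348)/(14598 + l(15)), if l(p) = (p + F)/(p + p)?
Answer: -227916/87599 ≈ -2.6018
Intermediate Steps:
l(p) = (40 + p)/(2*p) (l(p) = (p + 40)/(p + p) = (40 + p)/((2*p)) = (40 + p)*(1/(2*p)) = (40 + p)/(2*p))
(-20638 - 17348)/(14598 + l(15)) = (-20638 - 17348)/(14598 + (1/2)*(40 + 15)/15) = -37986/(14598 + (1/2)*(1/15)*55) = -37986/(14598 + 11/6) = -37986/87599/6 = -37986*6/87599 = -227916/87599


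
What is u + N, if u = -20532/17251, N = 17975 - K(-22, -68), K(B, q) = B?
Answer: 310445715/17251 ≈ 17996.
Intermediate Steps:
N = 17997 (N = 17975 - 1*(-22) = 17975 + 22 = 17997)
u = -20532/17251 (u = -20532*1/17251 = -20532/17251 ≈ -1.1902)
u + N = -20532/17251 + 17997 = 310445715/17251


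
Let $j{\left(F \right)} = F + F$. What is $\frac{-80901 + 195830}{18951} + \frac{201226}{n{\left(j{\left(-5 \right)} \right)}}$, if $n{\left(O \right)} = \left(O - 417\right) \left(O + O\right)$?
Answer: $\frac{2397463793}{80920770} \approx 29.627$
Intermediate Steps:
$j{\left(F \right)} = 2 F$
$n{\left(O \right)} = 2 O \left(-417 + O\right)$ ($n{\left(O \right)} = \left(-417 + O\right) 2 O = 2 O \left(-417 + O\right)$)
$\frac{-80901 + 195830}{18951} + \frac{201226}{n{\left(j{\left(-5 \right)} \right)}} = \frac{-80901 + 195830}{18951} + \frac{201226}{2 \cdot 2 \left(-5\right) \left(-417 + 2 \left(-5\right)\right)} = 114929 \cdot \frac{1}{18951} + \frac{201226}{2 \left(-10\right) \left(-417 - 10\right)} = \frac{114929}{18951} + \frac{201226}{2 \left(-10\right) \left(-427\right)} = \frac{114929}{18951} + \frac{201226}{8540} = \frac{114929}{18951} + 201226 \cdot \frac{1}{8540} = \frac{114929}{18951} + \frac{100613}{4270} = \frac{2397463793}{80920770}$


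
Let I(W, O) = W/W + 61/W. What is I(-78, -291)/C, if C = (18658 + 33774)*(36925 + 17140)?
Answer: 17/221109414240 ≈ 7.6885e-11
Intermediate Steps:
C = 2834736080 (C = 52432*54065 = 2834736080)
I(W, O) = 1 + 61/W
I(-78, -291)/C = ((61 - 78)/(-78))/2834736080 = -1/78*(-17)*(1/2834736080) = (17/78)*(1/2834736080) = 17/221109414240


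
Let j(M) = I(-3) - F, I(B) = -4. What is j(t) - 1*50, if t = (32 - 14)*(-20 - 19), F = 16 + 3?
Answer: -73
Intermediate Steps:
F = 19
t = -702 (t = 18*(-39) = -702)
j(M) = -23 (j(M) = -4 - 1*19 = -4 - 19 = -23)
j(t) - 1*50 = -23 - 1*50 = -23 - 50 = -73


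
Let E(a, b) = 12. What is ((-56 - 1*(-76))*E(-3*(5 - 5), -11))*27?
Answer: 6480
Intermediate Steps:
((-56 - 1*(-76))*E(-3*(5 - 5), -11))*27 = ((-56 - 1*(-76))*12)*27 = ((-56 + 76)*12)*27 = (20*12)*27 = 240*27 = 6480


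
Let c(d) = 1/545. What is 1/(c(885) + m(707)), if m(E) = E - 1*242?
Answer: 545/253426 ≈ 0.0021505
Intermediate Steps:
c(d) = 1/545
m(E) = -242 + E (m(E) = E - 242 = -242 + E)
1/(c(885) + m(707)) = 1/(1/545 + (-242 + 707)) = 1/(1/545 + 465) = 1/(253426/545) = 545/253426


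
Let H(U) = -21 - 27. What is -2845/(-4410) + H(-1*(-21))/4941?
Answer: 102559/161406 ≈ 0.63541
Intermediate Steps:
H(U) = -48
-2845/(-4410) + H(-1*(-21))/4941 = -2845/(-4410) - 48/4941 = -2845*(-1/4410) - 48*1/4941 = 569/882 - 16/1647 = 102559/161406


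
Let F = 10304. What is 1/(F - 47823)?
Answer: -1/37519 ≈ -2.6653e-5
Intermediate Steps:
1/(F - 47823) = 1/(10304 - 47823) = 1/(-37519) = -1/37519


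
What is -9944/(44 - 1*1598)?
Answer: 4972/777 ≈ 6.3990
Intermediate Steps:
-9944/(44 - 1*1598) = -9944/(44 - 1598) = -9944/(-1554) = -9944*(-1/1554) = 4972/777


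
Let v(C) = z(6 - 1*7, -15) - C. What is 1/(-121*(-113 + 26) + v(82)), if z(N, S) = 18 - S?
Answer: 1/10478 ≈ 9.5438e-5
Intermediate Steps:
v(C) = 33 - C (v(C) = (18 - 1*(-15)) - C = (18 + 15) - C = 33 - C)
1/(-121*(-113 + 26) + v(82)) = 1/(-121*(-113 + 26) + (33 - 1*82)) = 1/(-121*(-87) + (33 - 82)) = 1/(10527 - 49) = 1/10478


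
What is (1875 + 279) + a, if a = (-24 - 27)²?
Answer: 4755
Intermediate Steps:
a = 2601 (a = (-51)² = 2601)
(1875 + 279) + a = (1875 + 279) + 2601 = 2154 + 2601 = 4755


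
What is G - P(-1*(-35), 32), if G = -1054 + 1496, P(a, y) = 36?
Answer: 406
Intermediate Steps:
G = 442
G - P(-1*(-35), 32) = 442 - 1*36 = 442 - 36 = 406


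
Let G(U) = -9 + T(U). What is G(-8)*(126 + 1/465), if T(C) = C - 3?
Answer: -234364/93 ≈ -2520.0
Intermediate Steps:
T(C) = -3 + C
G(U) = -12 + U (G(U) = -9 + (-3 + U) = -12 + U)
G(-8)*(126 + 1/465) = (-12 - 8)*(126 + 1/465) = -20*(126 + 1/465) = -20*58591/465 = -234364/93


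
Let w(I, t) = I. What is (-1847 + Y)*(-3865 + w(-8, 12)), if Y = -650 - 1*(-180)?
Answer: 8973741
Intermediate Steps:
Y = -470 (Y = -650 + 180 = -470)
(-1847 + Y)*(-3865 + w(-8, 12)) = (-1847 - 470)*(-3865 - 8) = -2317*(-3873) = 8973741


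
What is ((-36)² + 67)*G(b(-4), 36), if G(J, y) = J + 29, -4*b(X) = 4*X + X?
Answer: 46342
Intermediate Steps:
b(X) = -5*X/4 (b(X) = -(4*X + X)/4 = -5*X/4)
G(J, y) = 29 + J
((-36)² + 67)*G(b(-4), 36) = ((-36)² + 67)*(29 - 5/4*(-4)) = (1296 + 67)*(29 + 5) = 1363*34 = 46342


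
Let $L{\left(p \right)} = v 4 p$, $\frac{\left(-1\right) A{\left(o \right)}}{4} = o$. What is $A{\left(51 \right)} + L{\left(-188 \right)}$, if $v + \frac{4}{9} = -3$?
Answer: $\frac{21476}{9} \approx 2386.2$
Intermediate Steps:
$v = - \frac{31}{9}$ ($v = - \frac{4}{9} - 3 = - \frac{31}{9} \approx -3.4444$)
$A{\left(o \right)} = - 4 o$
$L{\left(p \right)} = - \frac{124 p}{9}$ ($L{\left(p \right)} = \left(- \frac{31}{9}\right) 4 p = - \frac{124 p}{9}$)
$A{\left(51 \right)} + L{\left(-188 \right)} = \left(-4\right) 51 - - \frac{23312}{9} = -204 + \frac{23312}{9} = \frac{21476}{9}$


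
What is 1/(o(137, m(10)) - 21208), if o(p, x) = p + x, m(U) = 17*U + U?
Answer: -1/20891 ≈ -4.7867e-5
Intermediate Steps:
m(U) = 18*U
1/(o(137, m(10)) - 21208) = 1/((137 + 18*10) - 21208) = 1/((137 + 180) - 21208) = 1/(317 - 21208) = 1/(-20891) = -1/20891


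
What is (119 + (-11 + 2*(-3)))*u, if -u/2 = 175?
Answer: -35700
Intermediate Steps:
u = -350 (u = -2*175 = -350)
(119 + (-11 + 2*(-3)))*u = (119 + (-11 + 2*(-3)))*(-350) = (119 + (-11 - 6))*(-350) = (119 - 17)*(-350) = 102*(-350) = -35700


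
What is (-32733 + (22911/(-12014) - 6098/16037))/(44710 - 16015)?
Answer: -6307059284773/5528623124010 ≈ -1.1408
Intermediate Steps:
(-32733 + (22911/(-12014) - 6098/16037))/(44710 - 16015) = (-32733 + (22911*(-1/12014) - 6098*1/16037))/28695 = (-32733 + (-22911/12014 - 6098/16037))*(1/28695) = (-32733 - 440685079/192668518)*(1/28695) = -6307059284773/192668518*1/28695 = -6307059284773/5528623124010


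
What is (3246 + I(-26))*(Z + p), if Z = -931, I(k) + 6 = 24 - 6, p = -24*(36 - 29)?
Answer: -3580542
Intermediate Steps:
p = -168 (p = -24*7 = -168)
I(k) = 12 (I(k) = -6 + (24 - 6) = -6 + 18 = 12)
(3246 + I(-26))*(Z + p) = (3246 + 12)*(-931 - 168) = 3258*(-1099) = -3580542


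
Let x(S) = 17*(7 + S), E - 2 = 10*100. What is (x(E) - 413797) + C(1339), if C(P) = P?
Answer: -395305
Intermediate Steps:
E = 1002 (E = 2 + 10*100 = 2 + 1000 = 1002)
x(S) = 119 + 17*S
(x(E) - 413797) + C(1339) = ((119 + 17*1002) - 413797) + 1339 = ((119 + 17034) - 413797) + 1339 = (17153 - 413797) + 1339 = -396644 + 1339 = -395305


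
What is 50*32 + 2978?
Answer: 4578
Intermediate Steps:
50*32 + 2978 = 1600 + 2978 = 4578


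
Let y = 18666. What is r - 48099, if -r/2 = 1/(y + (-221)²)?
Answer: -3247019195/67507 ≈ -48099.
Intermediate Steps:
r = -2/67507 (r = -2/(18666 + (-221)²) = -2/(18666 + 48841) = -2/67507 ≈ -2.9627e-5)
r - 48099 = -2/67507 - 48099 = -3247019195/67507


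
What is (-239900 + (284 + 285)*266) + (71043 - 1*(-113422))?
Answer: 95919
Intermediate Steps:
(-239900 + (284 + 285)*266) + (71043 - 1*(-113422)) = (-239900 + 569*266) + (71043 + 113422) = (-239900 + 151354) + 184465 = -88546 + 184465 = 95919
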